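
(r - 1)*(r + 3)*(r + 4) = r^3 + 6*r^2 + 5*r - 12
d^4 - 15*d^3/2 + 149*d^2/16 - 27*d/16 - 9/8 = (d - 6)*(d - 1)*(d - 3/4)*(d + 1/4)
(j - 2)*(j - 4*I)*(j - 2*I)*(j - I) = j^4 - 2*j^3 - 7*I*j^3 - 14*j^2 + 14*I*j^2 + 28*j + 8*I*j - 16*I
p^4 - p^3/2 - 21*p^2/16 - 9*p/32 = p*(p - 3/2)*(p + 1/4)*(p + 3/4)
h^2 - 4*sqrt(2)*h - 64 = (h - 8*sqrt(2))*(h + 4*sqrt(2))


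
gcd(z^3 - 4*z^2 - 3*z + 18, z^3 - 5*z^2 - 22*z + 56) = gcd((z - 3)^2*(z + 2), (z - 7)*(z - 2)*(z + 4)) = 1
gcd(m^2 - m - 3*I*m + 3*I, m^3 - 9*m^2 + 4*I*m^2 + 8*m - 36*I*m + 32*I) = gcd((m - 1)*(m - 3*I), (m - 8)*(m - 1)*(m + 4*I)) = m - 1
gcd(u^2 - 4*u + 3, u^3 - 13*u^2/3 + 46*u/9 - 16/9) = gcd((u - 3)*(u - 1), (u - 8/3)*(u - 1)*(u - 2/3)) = u - 1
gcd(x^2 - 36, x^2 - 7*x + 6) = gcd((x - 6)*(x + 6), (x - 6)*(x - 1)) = x - 6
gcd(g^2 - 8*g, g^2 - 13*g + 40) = g - 8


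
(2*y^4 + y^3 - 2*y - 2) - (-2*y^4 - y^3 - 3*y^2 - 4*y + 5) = 4*y^4 + 2*y^3 + 3*y^2 + 2*y - 7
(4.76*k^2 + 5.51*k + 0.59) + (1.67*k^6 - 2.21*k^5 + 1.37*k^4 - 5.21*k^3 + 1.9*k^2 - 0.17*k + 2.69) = 1.67*k^6 - 2.21*k^5 + 1.37*k^4 - 5.21*k^3 + 6.66*k^2 + 5.34*k + 3.28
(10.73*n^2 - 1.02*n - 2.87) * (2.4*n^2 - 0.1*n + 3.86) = 25.752*n^4 - 3.521*n^3 + 34.6318*n^2 - 3.6502*n - 11.0782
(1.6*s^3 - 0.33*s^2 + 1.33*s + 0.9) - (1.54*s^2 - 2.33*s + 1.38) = 1.6*s^3 - 1.87*s^2 + 3.66*s - 0.48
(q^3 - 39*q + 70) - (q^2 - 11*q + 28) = q^3 - q^2 - 28*q + 42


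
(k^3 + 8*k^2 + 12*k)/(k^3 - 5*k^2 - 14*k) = (k + 6)/(k - 7)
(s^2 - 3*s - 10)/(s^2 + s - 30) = (s + 2)/(s + 6)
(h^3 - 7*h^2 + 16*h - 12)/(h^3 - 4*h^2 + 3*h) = (h^2 - 4*h + 4)/(h*(h - 1))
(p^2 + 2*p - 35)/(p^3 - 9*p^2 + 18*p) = (p^2 + 2*p - 35)/(p*(p^2 - 9*p + 18))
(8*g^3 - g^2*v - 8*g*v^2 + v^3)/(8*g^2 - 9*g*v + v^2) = g + v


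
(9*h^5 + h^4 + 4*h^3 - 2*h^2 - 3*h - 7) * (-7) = -63*h^5 - 7*h^4 - 28*h^3 + 14*h^2 + 21*h + 49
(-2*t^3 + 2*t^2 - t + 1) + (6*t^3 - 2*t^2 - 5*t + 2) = 4*t^3 - 6*t + 3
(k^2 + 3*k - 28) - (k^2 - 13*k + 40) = 16*k - 68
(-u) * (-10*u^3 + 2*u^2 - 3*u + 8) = 10*u^4 - 2*u^3 + 3*u^2 - 8*u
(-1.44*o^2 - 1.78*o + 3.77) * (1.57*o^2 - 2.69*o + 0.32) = -2.2608*o^4 + 1.079*o^3 + 10.2463*o^2 - 10.7109*o + 1.2064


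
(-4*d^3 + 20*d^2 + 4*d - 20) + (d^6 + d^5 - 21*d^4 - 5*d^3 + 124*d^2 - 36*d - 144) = d^6 + d^5 - 21*d^4 - 9*d^3 + 144*d^2 - 32*d - 164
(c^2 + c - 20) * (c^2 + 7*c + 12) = c^4 + 8*c^3 - c^2 - 128*c - 240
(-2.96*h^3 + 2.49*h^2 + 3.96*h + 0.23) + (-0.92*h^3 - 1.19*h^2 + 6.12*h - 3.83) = -3.88*h^3 + 1.3*h^2 + 10.08*h - 3.6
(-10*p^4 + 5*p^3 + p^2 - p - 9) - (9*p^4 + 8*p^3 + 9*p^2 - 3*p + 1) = -19*p^4 - 3*p^3 - 8*p^2 + 2*p - 10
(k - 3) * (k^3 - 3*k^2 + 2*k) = k^4 - 6*k^3 + 11*k^2 - 6*k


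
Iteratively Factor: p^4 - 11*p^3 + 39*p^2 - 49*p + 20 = (p - 4)*(p^3 - 7*p^2 + 11*p - 5) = (p - 4)*(p - 1)*(p^2 - 6*p + 5) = (p - 4)*(p - 1)^2*(p - 5)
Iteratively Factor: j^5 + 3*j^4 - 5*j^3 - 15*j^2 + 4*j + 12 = (j - 1)*(j^4 + 4*j^3 - j^2 - 16*j - 12) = (j - 2)*(j - 1)*(j^3 + 6*j^2 + 11*j + 6) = (j - 2)*(j - 1)*(j + 3)*(j^2 + 3*j + 2) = (j - 2)*(j - 1)*(j + 1)*(j + 3)*(j + 2)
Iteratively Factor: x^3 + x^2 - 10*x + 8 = (x - 1)*(x^2 + 2*x - 8) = (x - 2)*(x - 1)*(x + 4)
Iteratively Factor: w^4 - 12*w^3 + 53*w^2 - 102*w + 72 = (w - 4)*(w^3 - 8*w^2 + 21*w - 18) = (w - 4)*(w - 2)*(w^2 - 6*w + 9) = (w - 4)*(w - 3)*(w - 2)*(w - 3)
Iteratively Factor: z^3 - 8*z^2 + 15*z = (z - 3)*(z^2 - 5*z) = (z - 5)*(z - 3)*(z)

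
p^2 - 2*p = p*(p - 2)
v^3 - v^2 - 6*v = v*(v - 3)*(v + 2)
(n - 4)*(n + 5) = n^2 + n - 20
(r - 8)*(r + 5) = r^2 - 3*r - 40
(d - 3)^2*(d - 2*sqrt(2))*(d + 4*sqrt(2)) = d^4 - 6*d^3 + 2*sqrt(2)*d^3 - 12*sqrt(2)*d^2 - 7*d^2 + 18*sqrt(2)*d + 96*d - 144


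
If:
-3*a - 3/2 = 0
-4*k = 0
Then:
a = -1/2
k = 0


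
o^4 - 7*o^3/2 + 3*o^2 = o^2*(o - 2)*(o - 3/2)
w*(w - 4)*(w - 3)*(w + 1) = w^4 - 6*w^3 + 5*w^2 + 12*w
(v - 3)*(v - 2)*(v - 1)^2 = v^4 - 7*v^3 + 17*v^2 - 17*v + 6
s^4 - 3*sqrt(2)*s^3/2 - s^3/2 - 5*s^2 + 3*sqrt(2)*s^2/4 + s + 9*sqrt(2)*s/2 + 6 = (s - 2)*(s + 3/2)*(s - 2*sqrt(2))*(s + sqrt(2)/2)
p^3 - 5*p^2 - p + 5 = (p - 5)*(p - 1)*(p + 1)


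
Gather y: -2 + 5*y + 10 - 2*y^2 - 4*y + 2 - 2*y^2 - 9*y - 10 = -4*y^2 - 8*y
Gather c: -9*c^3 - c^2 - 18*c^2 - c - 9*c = -9*c^3 - 19*c^2 - 10*c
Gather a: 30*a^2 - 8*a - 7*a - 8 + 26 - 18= 30*a^2 - 15*a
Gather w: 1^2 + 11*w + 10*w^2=10*w^2 + 11*w + 1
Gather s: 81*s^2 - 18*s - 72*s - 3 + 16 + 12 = 81*s^2 - 90*s + 25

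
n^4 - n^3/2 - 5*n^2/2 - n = n*(n - 2)*(n + 1/2)*(n + 1)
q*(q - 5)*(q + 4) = q^3 - q^2 - 20*q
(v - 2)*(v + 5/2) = v^2 + v/2 - 5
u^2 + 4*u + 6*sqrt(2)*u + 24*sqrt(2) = (u + 4)*(u + 6*sqrt(2))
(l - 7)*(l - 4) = l^2 - 11*l + 28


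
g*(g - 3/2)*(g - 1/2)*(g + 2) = g^4 - 13*g^2/4 + 3*g/2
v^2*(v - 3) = v^3 - 3*v^2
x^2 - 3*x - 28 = (x - 7)*(x + 4)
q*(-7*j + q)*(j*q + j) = -7*j^2*q^2 - 7*j^2*q + j*q^3 + j*q^2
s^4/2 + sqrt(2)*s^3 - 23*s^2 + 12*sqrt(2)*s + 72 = (s/2 + sqrt(2)/2)*(s - 3*sqrt(2))*(s - 2*sqrt(2))*(s + 6*sqrt(2))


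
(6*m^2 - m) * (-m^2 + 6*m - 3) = -6*m^4 + 37*m^3 - 24*m^2 + 3*m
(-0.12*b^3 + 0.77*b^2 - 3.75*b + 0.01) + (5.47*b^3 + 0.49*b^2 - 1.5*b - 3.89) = 5.35*b^3 + 1.26*b^2 - 5.25*b - 3.88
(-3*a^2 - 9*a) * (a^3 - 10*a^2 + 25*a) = -3*a^5 + 21*a^4 + 15*a^3 - 225*a^2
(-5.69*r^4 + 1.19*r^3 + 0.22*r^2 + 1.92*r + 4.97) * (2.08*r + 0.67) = -11.8352*r^5 - 1.3371*r^4 + 1.2549*r^3 + 4.141*r^2 + 11.624*r + 3.3299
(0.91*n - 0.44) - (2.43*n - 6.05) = 5.61 - 1.52*n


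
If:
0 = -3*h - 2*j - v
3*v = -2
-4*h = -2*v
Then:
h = -1/3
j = 5/6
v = -2/3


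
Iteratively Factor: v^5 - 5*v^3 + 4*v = (v + 1)*(v^4 - v^3 - 4*v^2 + 4*v) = v*(v + 1)*(v^3 - v^2 - 4*v + 4) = v*(v - 1)*(v + 1)*(v^2 - 4) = v*(v - 1)*(v + 1)*(v + 2)*(v - 2)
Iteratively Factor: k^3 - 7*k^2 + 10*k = (k)*(k^2 - 7*k + 10) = k*(k - 2)*(k - 5)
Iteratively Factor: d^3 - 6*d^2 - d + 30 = (d + 2)*(d^2 - 8*d + 15) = (d - 3)*(d + 2)*(d - 5)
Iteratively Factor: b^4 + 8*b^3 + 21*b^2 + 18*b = (b + 3)*(b^3 + 5*b^2 + 6*b) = (b + 2)*(b + 3)*(b^2 + 3*b) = (b + 2)*(b + 3)^2*(b)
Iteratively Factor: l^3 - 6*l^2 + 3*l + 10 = (l - 2)*(l^2 - 4*l - 5) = (l - 5)*(l - 2)*(l + 1)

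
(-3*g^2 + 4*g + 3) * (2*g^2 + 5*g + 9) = -6*g^4 - 7*g^3 - g^2 + 51*g + 27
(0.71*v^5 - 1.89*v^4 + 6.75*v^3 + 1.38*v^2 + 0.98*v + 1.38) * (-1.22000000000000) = -0.8662*v^5 + 2.3058*v^4 - 8.235*v^3 - 1.6836*v^2 - 1.1956*v - 1.6836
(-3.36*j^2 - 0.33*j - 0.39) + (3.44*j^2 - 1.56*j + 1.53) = 0.0800000000000001*j^2 - 1.89*j + 1.14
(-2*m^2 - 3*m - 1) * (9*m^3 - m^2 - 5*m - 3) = -18*m^5 - 25*m^4 + 4*m^3 + 22*m^2 + 14*m + 3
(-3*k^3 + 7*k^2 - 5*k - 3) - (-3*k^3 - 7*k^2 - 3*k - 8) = 14*k^2 - 2*k + 5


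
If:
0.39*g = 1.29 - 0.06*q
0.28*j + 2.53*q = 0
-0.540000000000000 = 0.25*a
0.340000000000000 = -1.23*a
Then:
No Solution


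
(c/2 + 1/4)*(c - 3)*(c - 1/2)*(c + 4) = c^4/2 + c^3/2 - 49*c^2/8 - c/8 + 3/2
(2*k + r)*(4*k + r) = 8*k^2 + 6*k*r + r^2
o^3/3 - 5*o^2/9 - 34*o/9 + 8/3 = (o/3 + 1)*(o - 4)*(o - 2/3)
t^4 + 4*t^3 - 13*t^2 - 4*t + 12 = (t - 2)*(t - 1)*(t + 1)*(t + 6)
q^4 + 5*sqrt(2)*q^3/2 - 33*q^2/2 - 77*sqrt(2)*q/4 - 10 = (q - 5*sqrt(2)/2)*(q + sqrt(2)/2)^2*(q + 4*sqrt(2))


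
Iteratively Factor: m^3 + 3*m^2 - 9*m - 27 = (m + 3)*(m^2 - 9) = (m - 3)*(m + 3)*(m + 3)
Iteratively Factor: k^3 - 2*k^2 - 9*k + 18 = (k + 3)*(k^2 - 5*k + 6) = (k - 3)*(k + 3)*(k - 2)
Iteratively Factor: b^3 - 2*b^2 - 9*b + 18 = (b + 3)*(b^2 - 5*b + 6) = (b - 2)*(b + 3)*(b - 3)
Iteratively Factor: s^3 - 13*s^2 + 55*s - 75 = (s - 5)*(s^2 - 8*s + 15) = (s - 5)^2*(s - 3)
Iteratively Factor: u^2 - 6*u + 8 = (u - 2)*(u - 4)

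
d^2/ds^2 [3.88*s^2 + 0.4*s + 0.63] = 7.76000000000000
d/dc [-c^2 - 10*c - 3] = -2*c - 10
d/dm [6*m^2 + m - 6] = 12*m + 1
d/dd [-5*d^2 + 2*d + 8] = 2 - 10*d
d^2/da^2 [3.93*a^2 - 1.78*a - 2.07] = 7.86000000000000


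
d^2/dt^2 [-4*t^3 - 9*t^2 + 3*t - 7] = -24*t - 18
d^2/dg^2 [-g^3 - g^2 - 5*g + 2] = -6*g - 2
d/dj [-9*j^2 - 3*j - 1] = -18*j - 3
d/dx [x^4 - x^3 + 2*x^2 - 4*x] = 4*x^3 - 3*x^2 + 4*x - 4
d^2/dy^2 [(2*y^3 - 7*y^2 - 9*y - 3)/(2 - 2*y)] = (-2*y^3 + 6*y^2 - 6*y + 19)/(y^3 - 3*y^2 + 3*y - 1)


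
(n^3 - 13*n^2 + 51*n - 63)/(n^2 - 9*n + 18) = (n^2 - 10*n + 21)/(n - 6)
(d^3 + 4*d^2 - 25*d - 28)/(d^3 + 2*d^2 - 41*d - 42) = (d - 4)/(d - 6)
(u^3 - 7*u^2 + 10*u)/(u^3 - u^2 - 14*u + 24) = u*(u - 5)/(u^2 + u - 12)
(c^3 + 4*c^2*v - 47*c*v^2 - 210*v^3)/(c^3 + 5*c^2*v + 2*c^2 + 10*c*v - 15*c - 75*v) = (c^2 - c*v - 42*v^2)/(c^2 + 2*c - 15)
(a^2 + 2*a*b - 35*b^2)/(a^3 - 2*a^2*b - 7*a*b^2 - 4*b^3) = (-a^2 - 2*a*b + 35*b^2)/(-a^3 + 2*a^2*b + 7*a*b^2 + 4*b^3)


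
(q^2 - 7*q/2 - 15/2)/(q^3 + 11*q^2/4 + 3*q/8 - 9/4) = 4*(q - 5)/(4*q^2 + 5*q - 6)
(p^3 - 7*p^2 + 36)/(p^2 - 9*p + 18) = p + 2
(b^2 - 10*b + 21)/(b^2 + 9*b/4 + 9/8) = 8*(b^2 - 10*b + 21)/(8*b^2 + 18*b + 9)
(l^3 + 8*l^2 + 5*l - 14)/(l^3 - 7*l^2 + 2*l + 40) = (l^2 + 6*l - 7)/(l^2 - 9*l + 20)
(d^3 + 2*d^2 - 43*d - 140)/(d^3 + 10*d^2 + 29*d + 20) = (d - 7)/(d + 1)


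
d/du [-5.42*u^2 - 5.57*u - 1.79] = -10.84*u - 5.57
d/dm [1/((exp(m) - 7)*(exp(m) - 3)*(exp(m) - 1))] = -((exp(m) - 7)*(exp(m) - 3) + (exp(m) - 7)*(exp(m) - 1) + (exp(m) - 3)*(exp(m) - 1))/(4*(exp(m) - 7)^2*(exp(m) - 3)^2*sinh(m/2)^2)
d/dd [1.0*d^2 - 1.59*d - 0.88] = 2.0*d - 1.59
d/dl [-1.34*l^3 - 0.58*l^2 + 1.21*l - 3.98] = -4.02*l^2 - 1.16*l + 1.21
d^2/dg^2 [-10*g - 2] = 0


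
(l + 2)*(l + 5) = l^2 + 7*l + 10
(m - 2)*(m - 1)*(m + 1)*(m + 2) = m^4 - 5*m^2 + 4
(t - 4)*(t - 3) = t^2 - 7*t + 12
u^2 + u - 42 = (u - 6)*(u + 7)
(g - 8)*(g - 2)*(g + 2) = g^3 - 8*g^2 - 4*g + 32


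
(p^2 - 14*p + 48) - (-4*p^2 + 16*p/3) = 5*p^2 - 58*p/3 + 48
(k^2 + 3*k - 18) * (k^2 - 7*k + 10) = k^4 - 4*k^3 - 29*k^2 + 156*k - 180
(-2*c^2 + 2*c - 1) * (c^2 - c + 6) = -2*c^4 + 4*c^3 - 15*c^2 + 13*c - 6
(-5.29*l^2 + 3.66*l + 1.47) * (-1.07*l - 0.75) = 5.6603*l^3 + 0.0512999999999999*l^2 - 4.3179*l - 1.1025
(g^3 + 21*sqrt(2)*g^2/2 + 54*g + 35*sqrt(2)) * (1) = g^3 + 21*sqrt(2)*g^2/2 + 54*g + 35*sqrt(2)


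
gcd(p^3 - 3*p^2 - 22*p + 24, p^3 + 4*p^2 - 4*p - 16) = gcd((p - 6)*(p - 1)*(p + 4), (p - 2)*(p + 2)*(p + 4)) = p + 4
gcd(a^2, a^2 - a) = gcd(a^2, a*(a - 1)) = a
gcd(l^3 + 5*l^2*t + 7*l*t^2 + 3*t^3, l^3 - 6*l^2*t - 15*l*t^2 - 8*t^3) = l^2 + 2*l*t + t^2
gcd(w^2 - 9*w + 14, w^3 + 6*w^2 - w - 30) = w - 2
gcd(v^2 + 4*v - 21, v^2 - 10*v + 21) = v - 3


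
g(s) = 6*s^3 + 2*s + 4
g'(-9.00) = 1460.00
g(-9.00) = -4388.00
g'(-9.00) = 1460.00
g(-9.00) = -4388.00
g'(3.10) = 174.98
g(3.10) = 188.95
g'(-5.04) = 459.23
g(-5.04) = -774.22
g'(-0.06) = 2.06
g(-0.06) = 3.88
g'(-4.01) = 291.44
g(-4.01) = -390.91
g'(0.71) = 11.07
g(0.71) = 7.57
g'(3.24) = 190.96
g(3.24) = 214.55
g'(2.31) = 98.05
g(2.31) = 82.58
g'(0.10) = 2.18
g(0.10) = 4.21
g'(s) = 18*s^2 + 2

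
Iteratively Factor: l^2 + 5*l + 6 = (l + 3)*(l + 2)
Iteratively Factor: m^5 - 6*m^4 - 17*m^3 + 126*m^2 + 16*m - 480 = (m - 5)*(m^4 - m^3 - 22*m^2 + 16*m + 96) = (m - 5)*(m - 3)*(m^3 + 2*m^2 - 16*m - 32) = (m - 5)*(m - 4)*(m - 3)*(m^2 + 6*m + 8) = (m - 5)*(m - 4)*(m - 3)*(m + 4)*(m + 2)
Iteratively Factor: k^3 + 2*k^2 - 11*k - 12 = (k + 4)*(k^2 - 2*k - 3) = (k - 3)*(k + 4)*(k + 1)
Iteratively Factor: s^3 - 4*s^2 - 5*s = (s + 1)*(s^2 - 5*s) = s*(s + 1)*(s - 5)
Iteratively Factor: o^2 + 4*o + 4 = (o + 2)*(o + 2)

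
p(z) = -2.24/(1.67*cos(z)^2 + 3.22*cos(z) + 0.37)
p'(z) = -2.24*(3.34*sin(z)*cos(z) + 3.22*sin(z))/(1.67*cos(z)^2 + 3.22*cos(z) + 0.37)^2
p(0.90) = -0.74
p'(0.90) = -1.02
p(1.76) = 12.69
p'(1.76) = -182.97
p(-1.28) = -1.57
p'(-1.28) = 4.38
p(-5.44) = -0.69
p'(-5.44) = -0.86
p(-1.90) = 4.51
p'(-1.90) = 18.41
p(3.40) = 1.89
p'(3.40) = -0.00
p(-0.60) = -0.54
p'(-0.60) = 0.44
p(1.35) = -1.94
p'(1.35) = -6.47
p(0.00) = -0.43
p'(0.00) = 0.00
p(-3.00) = 1.90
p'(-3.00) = -0.02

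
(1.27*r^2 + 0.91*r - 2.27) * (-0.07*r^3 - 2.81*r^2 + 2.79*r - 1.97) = -0.0889*r^5 - 3.6324*r^4 + 1.1451*r^3 + 6.4157*r^2 - 8.126*r + 4.4719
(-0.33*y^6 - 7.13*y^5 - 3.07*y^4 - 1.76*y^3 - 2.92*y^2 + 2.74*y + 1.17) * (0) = 0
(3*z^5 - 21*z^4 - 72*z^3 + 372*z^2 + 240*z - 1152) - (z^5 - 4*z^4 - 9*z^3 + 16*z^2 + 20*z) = 2*z^5 - 17*z^4 - 63*z^3 + 356*z^2 + 220*z - 1152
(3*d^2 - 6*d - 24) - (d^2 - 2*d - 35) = 2*d^2 - 4*d + 11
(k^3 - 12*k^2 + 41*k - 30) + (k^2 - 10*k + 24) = k^3 - 11*k^2 + 31*k - 6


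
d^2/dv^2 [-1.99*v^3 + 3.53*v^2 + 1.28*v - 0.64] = 7.06 - 11.94*v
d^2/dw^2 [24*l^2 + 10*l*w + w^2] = 2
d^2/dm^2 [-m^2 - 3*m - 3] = -2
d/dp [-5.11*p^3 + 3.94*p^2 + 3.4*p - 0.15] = -15.33*p^2 + 7.88*p + 3.4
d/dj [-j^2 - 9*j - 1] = -2*j - 9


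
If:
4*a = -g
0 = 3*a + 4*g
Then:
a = 0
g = 0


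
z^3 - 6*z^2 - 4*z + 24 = (z - 6)*(z - 2)*(z + 2)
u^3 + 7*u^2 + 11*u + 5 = (u + 1)^2*(u + 5)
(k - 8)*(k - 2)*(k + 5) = k^3 - 5*k^2 - 34*k + 80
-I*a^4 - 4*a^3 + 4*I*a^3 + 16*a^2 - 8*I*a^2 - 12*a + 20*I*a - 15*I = (a - 3)*(a - 5*I)*(a + I)*(-I*a + I)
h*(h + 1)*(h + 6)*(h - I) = h^4 + 7*h^3 - I*h^3 + 6*h^2 - 7*I*h^2 - 6*I*h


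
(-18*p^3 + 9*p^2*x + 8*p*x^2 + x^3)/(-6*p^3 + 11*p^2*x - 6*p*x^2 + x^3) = (18*p^2 + 9*p*x + x^2)/(6*p^2 - 5*p*x + x^2)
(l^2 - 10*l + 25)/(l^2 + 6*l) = (l^2 - 10*l + 25)/(l*(l + 6))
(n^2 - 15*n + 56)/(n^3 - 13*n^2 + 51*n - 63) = (n - 8)/(n^2 - 6*n + 9)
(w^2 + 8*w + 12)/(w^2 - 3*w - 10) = (w + 6)/(w - 5)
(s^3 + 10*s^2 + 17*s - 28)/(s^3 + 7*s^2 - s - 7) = (s + 4)/(s + 1)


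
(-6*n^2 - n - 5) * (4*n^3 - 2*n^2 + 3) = -24*n^5 + 8*n^4 - 18*n^3 - 8*n^2 - 3*n - 15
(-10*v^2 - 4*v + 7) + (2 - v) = -10*v^2 - 5*v + 9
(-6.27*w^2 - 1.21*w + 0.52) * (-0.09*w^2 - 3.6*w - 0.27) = 0.5643*w^4 + 22.6809*w^3 + 6.0021*w^2 - 1.5453*w - 0.1404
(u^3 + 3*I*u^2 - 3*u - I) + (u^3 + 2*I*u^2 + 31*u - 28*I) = 2*u^3 + 5*I*u^2 + 28*u - 29*I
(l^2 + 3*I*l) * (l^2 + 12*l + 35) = l^4 + 12*l^3 + 3*I*l^3 + 35*l^2 + 36*I*l^2 + 105*I*l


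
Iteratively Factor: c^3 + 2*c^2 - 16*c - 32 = (c - 4)*(c^2 + 6*c + 8) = (c - 4)*(c + 4)*(c + 2)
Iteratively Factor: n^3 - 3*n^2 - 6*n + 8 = (n + 2)*(n^2 - 5*n + 4) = (n - 1)*(n + 2)*(n - 4)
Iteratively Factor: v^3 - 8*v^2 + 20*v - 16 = (v - 2)*(v^2 - 6*v + 8) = (v - 4)*(v - 2)*(v - 2)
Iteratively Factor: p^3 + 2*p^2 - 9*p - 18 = (p + 3)*(p^2 - p - 6) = (p - 3)*(p + 3)*(p + 2)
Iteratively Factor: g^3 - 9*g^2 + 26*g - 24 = (g - 4)*(g^2 - 5*g + 6) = (g - 4)*(g - 3)*(g - 2)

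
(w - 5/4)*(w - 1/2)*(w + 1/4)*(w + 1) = w^4 - w^3/2 - 21*w^2/16 + 11*w/32 + 5/32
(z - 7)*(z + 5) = z^2 - 2*z - 35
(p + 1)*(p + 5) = p^2 + 6*p + 5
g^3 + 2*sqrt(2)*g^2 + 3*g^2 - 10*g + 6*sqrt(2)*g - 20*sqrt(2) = (g - 2)*(g + 5)*(g + 2*sqrt(2))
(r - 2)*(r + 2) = r^2 - 4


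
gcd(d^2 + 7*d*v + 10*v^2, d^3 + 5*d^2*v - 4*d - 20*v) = d + 5*v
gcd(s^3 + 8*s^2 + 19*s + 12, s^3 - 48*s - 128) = s + 4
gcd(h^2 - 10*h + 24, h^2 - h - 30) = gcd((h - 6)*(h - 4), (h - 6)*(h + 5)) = h - 6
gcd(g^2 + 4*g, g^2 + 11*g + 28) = g + 4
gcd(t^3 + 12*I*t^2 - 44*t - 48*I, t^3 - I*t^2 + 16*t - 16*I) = t + 4*I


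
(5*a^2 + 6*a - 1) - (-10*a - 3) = 5*a^2 + 16*a + 2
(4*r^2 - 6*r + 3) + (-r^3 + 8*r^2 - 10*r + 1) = -r^3 + 12*r^2 - 16*r + 4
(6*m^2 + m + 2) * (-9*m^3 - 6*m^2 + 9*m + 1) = -54*m^5 - 45*m^4 + 30*m^3 + 3*m^2 + 19*m + 2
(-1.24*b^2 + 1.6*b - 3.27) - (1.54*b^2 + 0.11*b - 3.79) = -2.78*b^2 + 1.49*b + 0.52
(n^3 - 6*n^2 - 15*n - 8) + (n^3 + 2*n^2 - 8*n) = 2*n^3 - 4*n^2 - 23*n - 8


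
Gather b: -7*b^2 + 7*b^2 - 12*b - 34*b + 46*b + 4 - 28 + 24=0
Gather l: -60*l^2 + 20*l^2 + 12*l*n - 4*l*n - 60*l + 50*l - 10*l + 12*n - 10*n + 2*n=-40*l^2 + l*(8*n - 20) + 4*n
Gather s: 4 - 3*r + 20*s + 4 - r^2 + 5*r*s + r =-r^2 - 2*r + s*(5*r + 20) + 8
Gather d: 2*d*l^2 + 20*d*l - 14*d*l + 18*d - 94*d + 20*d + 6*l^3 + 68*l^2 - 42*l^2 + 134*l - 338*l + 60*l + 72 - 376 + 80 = d*(2*l^2 + 6*l - 56) + 6*l^3 + 26*l^2 - 144*l - 224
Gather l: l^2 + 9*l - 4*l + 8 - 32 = l^2 + 5*l - 24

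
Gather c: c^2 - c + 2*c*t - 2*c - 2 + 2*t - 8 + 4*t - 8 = c^2 + c*(2*t - 3) + 6*t - 18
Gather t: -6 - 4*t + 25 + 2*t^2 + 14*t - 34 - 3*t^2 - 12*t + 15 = -t^2 - 2*t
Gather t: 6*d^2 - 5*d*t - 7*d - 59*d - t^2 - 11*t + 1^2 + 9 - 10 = 6*d^2 - 66*d - t^2 + t*(-5*d - 11)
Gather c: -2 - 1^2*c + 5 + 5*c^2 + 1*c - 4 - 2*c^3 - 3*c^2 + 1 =-2*c^3 + 2*c^2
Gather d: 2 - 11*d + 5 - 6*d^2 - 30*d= -6*d^2 - 41*d + 7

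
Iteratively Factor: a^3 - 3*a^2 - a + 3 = (a - 1)*(a^2 - 2*a - 3) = (a - 1)*(a + 1)*(a - 3)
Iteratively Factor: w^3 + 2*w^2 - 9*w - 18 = (w + 2)*(w^2 - 9) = (w - 3)*(w + 2)*(w + 3)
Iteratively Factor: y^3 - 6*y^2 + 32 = (y - 4)*(y^2 - 2*y - 8) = (y - 4)*(y + 2)*(y - 4)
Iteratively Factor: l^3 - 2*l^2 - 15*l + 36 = (l + 4)*(l^2 - 6*l + 9) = (l - 3)*(l + 4)*(l - 3)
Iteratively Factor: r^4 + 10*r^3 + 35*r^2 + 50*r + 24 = (r + 1)*(r^3 + 9*r^2 + 26*r + 24) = (r + 1)*(r + 2)*(r^2 + 7*r + 12) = (r + 1)*(r + 2)*(r + 4)*(r + 3)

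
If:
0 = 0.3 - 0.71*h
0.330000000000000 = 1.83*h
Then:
No Solution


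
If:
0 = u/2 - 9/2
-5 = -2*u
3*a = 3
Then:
No Solution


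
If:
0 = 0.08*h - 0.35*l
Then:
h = 4.375*l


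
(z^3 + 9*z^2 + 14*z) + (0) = z^3 + 9*z^2 + 14*z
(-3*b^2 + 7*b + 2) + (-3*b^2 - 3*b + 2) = -6*b^2 + 4*b + 4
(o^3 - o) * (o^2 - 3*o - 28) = o^5 - 3*o^4 - 29*o^3 + 3*o^2 + 28*o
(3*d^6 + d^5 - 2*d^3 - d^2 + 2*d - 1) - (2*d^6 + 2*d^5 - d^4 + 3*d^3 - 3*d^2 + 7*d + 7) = d^6 - d^5 + d^4 - 5*d^3 + 2*d^2 - 5*d - 8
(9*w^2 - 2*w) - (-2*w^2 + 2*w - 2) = 11*w^2 - 4*w + 2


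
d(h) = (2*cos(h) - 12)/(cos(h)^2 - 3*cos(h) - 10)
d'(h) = (2*sin(h)*cos(h) - 3*sin(h))*(2*cos(h) - 12)/(cos(h)^2 - 3*cos(h) - 10)^2 - 2*sin(h)/(cos(h)^2 - 3*cos(h) - 10) = 2*(cos(h)^2 - 12*cos(h) + 28)*sin(h)/(sin(h)^2 + 3*cos(h) + 9)^2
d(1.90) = 1.42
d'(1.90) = 0.76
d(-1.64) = 1.24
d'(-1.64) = -0.60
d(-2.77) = 2.19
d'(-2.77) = -0.72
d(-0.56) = 0.87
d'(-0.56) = -0.14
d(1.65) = 1.25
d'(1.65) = 0.61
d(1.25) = 1.05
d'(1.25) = 0.39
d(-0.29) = 0.84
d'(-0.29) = -0.07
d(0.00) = 0.83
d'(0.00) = 0.00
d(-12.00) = 0.87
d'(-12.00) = 0.14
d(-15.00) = 1.89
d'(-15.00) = -0.96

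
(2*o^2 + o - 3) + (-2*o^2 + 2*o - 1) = 3*o - 4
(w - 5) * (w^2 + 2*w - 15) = w^3 - 3*w^2 - 25*w + 75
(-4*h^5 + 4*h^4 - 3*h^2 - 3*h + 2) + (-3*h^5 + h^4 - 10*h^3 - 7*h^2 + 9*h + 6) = -7*h^5 + 5*h^4 - 10*h^3 - 10*h^2 + 6*h + 8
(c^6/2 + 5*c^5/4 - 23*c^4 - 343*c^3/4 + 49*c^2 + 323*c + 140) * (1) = c^6/2 + 5*c^5/4 - 23*c^4 - 343*c^3/4 + 49*c^2 + 323*c + 140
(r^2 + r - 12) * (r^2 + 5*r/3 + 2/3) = r^4 + 8*r^3/3 - 29*r^2/3 - 58*r/3 - 8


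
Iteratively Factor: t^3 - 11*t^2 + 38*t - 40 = (t - 5)*(t^2 - 6*t + 8) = (t - 5)*(t - 2)*(t - 4)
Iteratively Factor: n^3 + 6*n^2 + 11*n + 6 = (n + 3)*(n^2 + 3*n + 2) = (n + 1)*(n + 3)*(n + 2)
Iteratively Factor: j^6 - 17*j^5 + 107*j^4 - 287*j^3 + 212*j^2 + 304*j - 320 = (j - 4)*(j^5 - 13*j^4 + 55*j^3 - 67*j^2 - 56*j + 80) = (j - 5)*(j - 4)*(j^4 - 8*j^3 + 15*j^2 + 8*j - 16) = (j - 5)*(j - 4)*(j - 1)*(j^3 - 7*j^2 + 8*j + 16) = (j - 5)*(j - 4)*(j - 1)*(j + 1)*(j^2 - 8*j + 16) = (j - 5)*(j - 4)^2*(j - 1)*(j + 1)*(j - 4)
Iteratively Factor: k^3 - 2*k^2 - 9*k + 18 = (k + 3)*(k^2 - 5*k + 6) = (k - 2)*(k + 3)*(k - 3)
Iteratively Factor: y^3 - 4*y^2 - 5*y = (y + 1)*(y^2 - 5*y) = (y - 5)*(y + 1)*(y)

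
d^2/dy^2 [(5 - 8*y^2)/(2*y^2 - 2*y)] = (-8*y^3 + 15*y^2 - 15*y + 5)/(y^3*(y^3 - 3*y^2 + 3*y - 1))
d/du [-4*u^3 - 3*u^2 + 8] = 6*u*(-2*u - 1)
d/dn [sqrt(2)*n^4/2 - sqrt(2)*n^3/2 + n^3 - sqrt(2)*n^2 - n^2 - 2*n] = 2*sqrt(2)*n^3 - 3*sqrt(2)*n^2/2 + 3*n^2 - 2*sqrt(2)*n - 2*n - 2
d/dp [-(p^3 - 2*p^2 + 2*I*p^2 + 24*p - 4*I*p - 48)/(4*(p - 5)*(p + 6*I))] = (-p^2 + 10*p - 10 - 12*I)/(4*(p^2 - 10*p + 25))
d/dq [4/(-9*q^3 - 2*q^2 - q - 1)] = 4*(27*q^2 + 4*q + 1)/(9*q^3 + 2*q^2 + q + 1)^2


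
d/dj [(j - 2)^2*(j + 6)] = (j - 2)*(3*j + 10)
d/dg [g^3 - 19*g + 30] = 3*g^2 - 19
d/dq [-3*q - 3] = -3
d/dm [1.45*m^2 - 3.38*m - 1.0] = 2.9*m - 3.38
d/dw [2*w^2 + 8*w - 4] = 4*w + 8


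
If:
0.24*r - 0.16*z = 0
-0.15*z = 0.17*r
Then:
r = 0.00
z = 0.00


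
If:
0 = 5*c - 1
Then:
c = 1/5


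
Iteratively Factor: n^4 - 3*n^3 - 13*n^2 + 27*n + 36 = (n + 3)*(n^3 - 6*n^2 + 5*n + 12) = (n - 3)*(n + 3)*(n^2 - 3*n - 4) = (n - 4)*(n - 3)*(n + 3)*(n + 1)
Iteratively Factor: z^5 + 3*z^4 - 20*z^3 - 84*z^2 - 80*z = (z + 2)*(z^4 + z^3 - 22*z^2 - 40*z) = z*(z + 2)*(z^3 + z^2 - 22*z - 40) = z*(z - 5)*(z + 2)*(z^2 + 6*z + 8) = z*(z - 5)*(z + 2)^2*(z + 4)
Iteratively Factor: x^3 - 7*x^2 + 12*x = (x)*(x^2 - 7*x + 12) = x*(x - 4)*(x - 3)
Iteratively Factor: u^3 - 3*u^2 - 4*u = (u)*(u^2 - 3*u - 4) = u*(u + 1)*(u - 4)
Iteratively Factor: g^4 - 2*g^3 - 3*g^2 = (g)*(g^3 - 2*g^2 - 3*g) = g*(g + 1)*(g^2 - 3*g) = g^2*(g + 1)*(g - 3)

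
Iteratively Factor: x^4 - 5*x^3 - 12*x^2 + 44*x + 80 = (x - 4)*(x^3 - x^2 - 16*x - 20) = (x - 4)*(x + 2)*(x^2 - 3*x - 10) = (x - 5)*(x - 4)*(x + 2)*(x + 2)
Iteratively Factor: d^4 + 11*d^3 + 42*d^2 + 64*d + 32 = (d + 4)*(d^3 + 7*d^2 + 14*d + 8) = (d + 1)*(d + 4)*(d^2 + 6*d + 8) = (d + 1)*(d + 4)^2*(d + 2)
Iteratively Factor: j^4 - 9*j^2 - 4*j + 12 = (j + 2)*(j^3 - 2*j^2 - 5*j + 6) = (j - 3)*(j + 2)*(j^2 + j - 2) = (j - 3)*(j + 2)^2*(j - 1)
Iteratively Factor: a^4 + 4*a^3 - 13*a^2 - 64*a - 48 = (a + 3)*(a^3 + a^2 - 16*a - 16) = (a - 4)*(a + 3)*(a^2 + 5*a + 4) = (a - 4)*(a + 3)*(a + 4)*(a + 1)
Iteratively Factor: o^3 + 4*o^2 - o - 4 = (o - 1)*(o^2 + 5*o + 4) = (o - 1)*(o + 4)*(o + 1)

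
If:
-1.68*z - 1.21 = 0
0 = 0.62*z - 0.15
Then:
No Solution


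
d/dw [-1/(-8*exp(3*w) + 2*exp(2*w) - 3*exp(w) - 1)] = (-24*exp(2*w) + 4*exp(w) - 3)*exp(w)/(8*exp(3*w) - 2*exp(2*w) + 3*exp(w) + 1)^2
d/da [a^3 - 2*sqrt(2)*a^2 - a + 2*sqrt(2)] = 3*a^2 - 4*sqrt(2)*a - 1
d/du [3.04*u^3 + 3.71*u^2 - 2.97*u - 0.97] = 9.12*u^2 + 7.42*u - 2.97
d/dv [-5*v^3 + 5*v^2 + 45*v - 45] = -15*v^2 + 10*v + 45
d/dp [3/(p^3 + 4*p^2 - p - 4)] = 3*(-3*p^2 - 8*p + 1)/(p^3 + 4*p^2 - p - 4)^2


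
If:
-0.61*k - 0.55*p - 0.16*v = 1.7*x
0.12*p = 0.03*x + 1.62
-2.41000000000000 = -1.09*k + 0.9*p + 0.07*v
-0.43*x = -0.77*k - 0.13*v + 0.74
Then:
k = 9.27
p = 12.95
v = -56.51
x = -2.20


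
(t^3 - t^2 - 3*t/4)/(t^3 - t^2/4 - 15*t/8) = 2*(2*t + 1)/(4*t + 5)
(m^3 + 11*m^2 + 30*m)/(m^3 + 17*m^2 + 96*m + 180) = m/(m + 6)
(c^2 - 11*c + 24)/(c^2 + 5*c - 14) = (c^2 - 11*c + 24)/(c^2 + 5*c - 14)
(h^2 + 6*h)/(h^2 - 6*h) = (h + 6)/(h - 6)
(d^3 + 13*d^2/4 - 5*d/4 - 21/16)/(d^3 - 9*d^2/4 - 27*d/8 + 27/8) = (4*d^2 + 16*d + 7)/(2*(2*d^2 - 3*d - 9))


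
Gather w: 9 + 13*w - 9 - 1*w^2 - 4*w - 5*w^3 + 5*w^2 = -5*w^3 + 4*w^2 + 9*w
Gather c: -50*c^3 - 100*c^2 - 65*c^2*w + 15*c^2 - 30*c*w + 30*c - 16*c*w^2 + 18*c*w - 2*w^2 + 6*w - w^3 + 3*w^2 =-50*c^3 + c^2*(-65*w - 85) + c*(-16*w^2 - 12*w + 30) - w^3 + w^2 + 6*w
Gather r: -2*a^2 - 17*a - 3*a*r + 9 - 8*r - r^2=-2*a^2 - 17*a - r^2 + r*(-3*a - 8) + 9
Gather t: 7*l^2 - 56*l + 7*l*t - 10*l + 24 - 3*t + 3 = 7*l^2 - 66*l + t*(7*l - 3) + 27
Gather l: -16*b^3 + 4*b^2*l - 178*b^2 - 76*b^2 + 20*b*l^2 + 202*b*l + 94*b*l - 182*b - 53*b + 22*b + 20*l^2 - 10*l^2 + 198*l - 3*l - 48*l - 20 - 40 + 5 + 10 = -16*b^3 - 254*b^2 - 213*b + l^2*(20*b + 10) + l*(4*b^2 + 296*b + 147) - 45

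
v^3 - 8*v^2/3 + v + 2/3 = (v - 2)*(v - 1)*(v + 1/3)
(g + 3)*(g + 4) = g^2 + 7*g + 12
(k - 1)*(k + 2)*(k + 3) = k^3 + 4*k^2 + k - 6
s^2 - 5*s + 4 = (s - 4)*(s - 1)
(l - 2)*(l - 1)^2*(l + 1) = l^4 - 3*l^3 + l^2 + 3*l - 2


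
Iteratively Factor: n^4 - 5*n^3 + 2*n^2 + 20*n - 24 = (n + 2)*(n^3 - 7*n^2 + 16*n - 12) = (n - 3)*(n + 2)*(n^2 - 4*n + 4) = (n - 3)*(n - 2)*(n + 2)*(n - 2)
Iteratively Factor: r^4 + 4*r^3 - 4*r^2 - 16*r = (r + 2)*(r^3 + 2*r^2 - 8*r) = (r - 2)*(r + 2)*(r^2 + 4*r) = (r - 2)*(r + 2)*(r + 4)*(r)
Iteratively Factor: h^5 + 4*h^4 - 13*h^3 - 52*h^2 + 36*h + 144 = (h + 3)*(h^4 + h^3 - 16*h^2 - 4*h + 48) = (h - 3)*(h + 3)*(h^3 + 4*h^2 - 4*h - 16) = (h - 3)*(h - 2)*(h + 3)*(h^2 + 6*h + 8) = (h - 3)*(h - 2)*(h + 2)*(h + 3)*(h + 4)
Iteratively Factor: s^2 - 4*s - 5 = (s - 5)*(s + 1)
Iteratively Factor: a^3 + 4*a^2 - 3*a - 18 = (a - 2)*(a^2 + 6*a + 9) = (a - 2)*(a + 3)*(a + 3)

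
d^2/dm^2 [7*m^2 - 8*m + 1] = 14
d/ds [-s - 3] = -1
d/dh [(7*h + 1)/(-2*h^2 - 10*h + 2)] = (7*h^2/2 + h + 6)/(h^4 + 10*h^3 + 23*h^2 - 10*h + 1)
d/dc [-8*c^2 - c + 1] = -16*c - 1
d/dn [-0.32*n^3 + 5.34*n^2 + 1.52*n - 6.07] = -0.96*n^2 + 10.68*n + 1.52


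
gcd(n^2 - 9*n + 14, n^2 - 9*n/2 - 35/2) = n - 7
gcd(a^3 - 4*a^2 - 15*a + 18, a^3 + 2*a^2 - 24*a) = 1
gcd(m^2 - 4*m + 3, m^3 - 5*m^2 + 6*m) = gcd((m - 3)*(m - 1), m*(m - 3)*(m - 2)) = m - 3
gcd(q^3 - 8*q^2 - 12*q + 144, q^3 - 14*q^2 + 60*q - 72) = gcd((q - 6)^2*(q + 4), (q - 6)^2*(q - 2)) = q^2 - 12*q + 36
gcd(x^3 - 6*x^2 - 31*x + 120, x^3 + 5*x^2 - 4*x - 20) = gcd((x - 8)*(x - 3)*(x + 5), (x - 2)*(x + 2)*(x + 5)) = x + 5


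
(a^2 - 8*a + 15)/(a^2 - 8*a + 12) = (a^2 - 8*a + 15)/(a^2 - 8*a + 12)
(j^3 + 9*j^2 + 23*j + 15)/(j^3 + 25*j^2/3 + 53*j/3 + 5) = 3*(j + 1)/(3*j + 1)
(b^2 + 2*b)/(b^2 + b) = (b + 2)/(b + 1)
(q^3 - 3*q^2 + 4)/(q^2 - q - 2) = q - 2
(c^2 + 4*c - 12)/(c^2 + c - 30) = (c - 2)/(c - 5)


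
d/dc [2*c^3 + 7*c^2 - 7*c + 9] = 6*c^2 + 14*c - 7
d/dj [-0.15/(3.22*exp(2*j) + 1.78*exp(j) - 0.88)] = (0.966*exp(j) + 0.267)*exp(j)/(3.22*exp(2*j) + 1.78*exp(j) - 0.88)^2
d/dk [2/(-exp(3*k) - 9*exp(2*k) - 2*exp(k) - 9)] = (6*exp(2*k) + 36*exp(k) + 4)*exp(k)/(exp(3*k) + 9*exp(2*k) + 2*exp(k) + 9)^2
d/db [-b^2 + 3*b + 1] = 3 - 2*b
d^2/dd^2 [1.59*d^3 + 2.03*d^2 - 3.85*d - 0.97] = 9.54*d + 4.06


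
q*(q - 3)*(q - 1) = q^3 - 4*q^2 + 3*q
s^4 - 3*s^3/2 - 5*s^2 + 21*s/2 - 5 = (s - 2)*(s - 1)^2*(s + 5/2)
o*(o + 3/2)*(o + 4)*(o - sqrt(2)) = o^4 - sqrt(2)*o^3 + 11*o^3/2 - 11*sqrt(2)*o^2/2 + 6*o^2 - 6*sqrt(2)*o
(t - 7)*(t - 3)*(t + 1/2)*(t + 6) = t^4 - 7*t^3/2 - 41*t^2 + 213*t/2 + 63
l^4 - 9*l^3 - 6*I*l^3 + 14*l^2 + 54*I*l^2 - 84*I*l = l*(l - 7)*(l - 2)*(l - 6*I)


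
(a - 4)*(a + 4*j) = a^2 + 4*a*j - 4*a - 16*j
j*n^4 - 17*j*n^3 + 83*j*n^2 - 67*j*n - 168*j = (n - 8)*(n - 7)*(n - 3)*(j*n + j)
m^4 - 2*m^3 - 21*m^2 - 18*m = m*(m - 6)*(m + 1)*(m + 3)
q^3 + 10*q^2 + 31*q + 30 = (q + 2)*(q + 3)*(q + 5)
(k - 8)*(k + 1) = k^2 - 7*k - 8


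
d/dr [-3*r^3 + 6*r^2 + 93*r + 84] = -9*r^2 + 12*r + 93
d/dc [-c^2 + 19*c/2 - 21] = 19/2 - 2*c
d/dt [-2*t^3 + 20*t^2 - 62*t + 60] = -6*t^2 + 40*t - 62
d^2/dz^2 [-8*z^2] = -16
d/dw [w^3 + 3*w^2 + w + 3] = 3*w^2 + 6*w + 1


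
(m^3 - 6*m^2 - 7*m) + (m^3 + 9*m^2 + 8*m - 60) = 2*m^3 + 3*m^2 + m - 60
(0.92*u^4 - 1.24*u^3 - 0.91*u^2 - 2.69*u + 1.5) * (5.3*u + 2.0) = 4.876*u^5 - 4.732*u^4 - 7.303*u^3 - 16.077*u^2 + 2.57*u + 3.0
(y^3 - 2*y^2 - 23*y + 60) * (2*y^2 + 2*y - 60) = 2*y^5 - 2*y^4 - 110*y^3 + 194*y^2 + 1500*y - 3600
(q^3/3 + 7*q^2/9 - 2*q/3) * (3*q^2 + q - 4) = q^5 + 8*q^4/3 - 23*q^3/9 - 34*q^2/9 + 8*q/3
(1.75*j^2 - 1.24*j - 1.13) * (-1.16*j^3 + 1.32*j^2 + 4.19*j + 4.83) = -2.03*j^5 + 3.7484*j^4 + 7.0065*j^3 + 1.7653*j^2 - 10.7239*j - 5.4579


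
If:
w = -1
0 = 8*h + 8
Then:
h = -1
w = -1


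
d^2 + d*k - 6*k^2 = (d - 2*k)*(d + 3*k)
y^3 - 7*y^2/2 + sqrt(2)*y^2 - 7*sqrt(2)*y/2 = y*(y - 7/2)*(y + sqrt(2))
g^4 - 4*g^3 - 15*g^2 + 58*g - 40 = (g - 5)*(g - 2)*(g - 1)*(g + 4)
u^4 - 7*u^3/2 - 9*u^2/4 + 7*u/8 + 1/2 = (u - 4)*(u - 1/2)*(u + 1/2)^2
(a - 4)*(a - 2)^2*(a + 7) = a^4 - a^3 - 36*a^2 + 124*a - 112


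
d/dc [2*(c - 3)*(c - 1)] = 4*c - 8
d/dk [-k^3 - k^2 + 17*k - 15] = -3*k^2 - 2*k + 17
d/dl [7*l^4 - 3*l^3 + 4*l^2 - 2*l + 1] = 28*l^3 - 9*l^2 + 8*l - 2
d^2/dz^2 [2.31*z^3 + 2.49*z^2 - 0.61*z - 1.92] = 13.86*z + 4.98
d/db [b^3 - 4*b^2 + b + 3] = 3*b^2 - 8*b + 1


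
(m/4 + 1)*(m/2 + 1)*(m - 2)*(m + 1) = m^4/8 + 5*m^3/8 - 5*m/2 - 2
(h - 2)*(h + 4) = h^2 + 2*h - 8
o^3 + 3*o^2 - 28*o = o*(o - 4)*(o + 7)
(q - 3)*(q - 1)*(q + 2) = q^3 - 2*q^2 - 5*q + 6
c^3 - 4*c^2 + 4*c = c*(c - 2)^2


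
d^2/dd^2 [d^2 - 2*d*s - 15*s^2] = 2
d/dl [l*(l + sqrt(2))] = 2*l + sqrt(2)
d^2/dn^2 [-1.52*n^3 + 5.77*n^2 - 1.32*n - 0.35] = 11.54 - 9.12*n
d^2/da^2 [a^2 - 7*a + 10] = 2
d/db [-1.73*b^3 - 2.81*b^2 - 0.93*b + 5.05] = -5.19*b^2 - 5.62*b - 0.93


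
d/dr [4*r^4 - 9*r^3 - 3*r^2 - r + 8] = 16*r^3 - 27*r^2 - 6*r - 1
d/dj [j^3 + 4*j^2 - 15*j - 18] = 3*j^2 + 8*j - 15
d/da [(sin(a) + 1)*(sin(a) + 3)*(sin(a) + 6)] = (3*sin(a)^2 + 20*sin(a) + 27)*cos(a)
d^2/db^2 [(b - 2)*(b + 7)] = 2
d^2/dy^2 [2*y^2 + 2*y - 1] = 4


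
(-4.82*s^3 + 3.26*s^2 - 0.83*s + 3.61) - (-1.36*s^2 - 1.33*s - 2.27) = -4.82*s^3 + 4.62*s^2 + 0.5*s + 5.88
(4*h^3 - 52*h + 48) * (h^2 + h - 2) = 4*h^5 + 4*h^4 - 60*h^3 - 4*h^2 + 152*h - 96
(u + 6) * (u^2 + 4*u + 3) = u^3 + 10*u^2 + 27*u + 18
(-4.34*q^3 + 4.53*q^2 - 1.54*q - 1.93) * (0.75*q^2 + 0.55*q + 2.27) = -3.255*q^5 + 1.0105*q^4 - 8.5153*q^3 + 7.9886*q^2 - 4.5573*q - 4.3811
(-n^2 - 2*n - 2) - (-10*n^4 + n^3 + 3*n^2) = 10*n^4 - n^3 - 4*n^2 - 2*n - 2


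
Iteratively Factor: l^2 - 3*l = (l)*(l - 3)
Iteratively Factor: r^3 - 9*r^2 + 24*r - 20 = (r - 5)*(r^2 - 4*r + 4) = (r - 5)*(r - 2)*(r - 2)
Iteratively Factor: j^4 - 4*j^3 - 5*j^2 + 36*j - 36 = (j - 2)*(j^3 - 2*j^2 - 9*j + 18) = (j - 2)*(j + 3)*(j^2 - 5*j + 6) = (j - 2)^2*(j + 3)*(j - 3)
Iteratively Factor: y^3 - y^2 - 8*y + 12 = (y + 3)*(y^2 - 4*y + 4) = (y - 2)*(y + 3)*(y - 2)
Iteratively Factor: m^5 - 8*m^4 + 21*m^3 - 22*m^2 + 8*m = (m)*(m^4 - 8*m^3 + 21*m^2 - 22*m + 8) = m*(m - 2)*(m^3 - 6*m^2 + 9*m - 4) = m*(m - 2)*(m - 1)*(m^2 - 5*m + 4) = m*(m - 4)*(m - 2)*(m - 1)*(m - 1)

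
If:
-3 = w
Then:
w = -3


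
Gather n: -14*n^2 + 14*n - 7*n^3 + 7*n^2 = -7*n^3 - 7*n^2 + 14*n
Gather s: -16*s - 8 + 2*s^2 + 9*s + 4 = 2*s^2 - 7*s - 4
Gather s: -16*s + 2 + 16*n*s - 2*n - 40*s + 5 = -2*n + s*(16*n - 56) + 7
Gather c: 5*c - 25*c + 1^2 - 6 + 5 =-20*c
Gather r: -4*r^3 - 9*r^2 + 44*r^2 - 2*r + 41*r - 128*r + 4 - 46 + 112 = -4*r^3 + 35*r^2 - 89*r + 70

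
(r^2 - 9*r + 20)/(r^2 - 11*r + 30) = (r - 4)/(r - 6)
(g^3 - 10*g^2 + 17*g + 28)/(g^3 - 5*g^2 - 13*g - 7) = (g - 4)/(g + 1)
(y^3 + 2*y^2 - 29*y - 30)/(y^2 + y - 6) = (y^3 + 2*y^2 - 29*y - 30)/(y^2 + y - 6)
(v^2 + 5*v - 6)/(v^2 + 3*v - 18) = (v - 1)/(v - 3)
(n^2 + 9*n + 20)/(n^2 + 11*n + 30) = (n + 4)/(n + 6)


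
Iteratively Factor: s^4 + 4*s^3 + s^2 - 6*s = (s)*(s^3 + 4*s^2 + s - 6) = s*(s - 1)*(s^2 + 5*s + 6) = s*(s - 1)*(s + 3)*(s + 2)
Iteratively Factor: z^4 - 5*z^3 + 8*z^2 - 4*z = (z - 2)*(z^3 - 3*z^2 + 2*z) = (z - 2)*(z - 1)*(z^2 - 2*z) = (z - 2)^2*(z - 1)*(z)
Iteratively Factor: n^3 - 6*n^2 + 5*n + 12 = (n - 4)*(n^2 - 2*n - 3) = (n - 4)*(n - 3)*(n + 1)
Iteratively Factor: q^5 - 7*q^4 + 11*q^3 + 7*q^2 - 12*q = (q + 1)*(q^4 - 8*q^3 + 19*q^2 - 12*q) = (q - 3)*(q + 1)*(q^3 - 5*q^2 + 4*q) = (q - 3)*(q - 1)*(q + 1)*(q^2 - 4*q) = (q - 4)*(q - 3)*(q - 1)*(q + 1)*(q)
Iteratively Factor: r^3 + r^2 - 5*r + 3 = (r + 3)*(r^2 - 2*r + 1) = (r - 1)*(r + 3)*(r - 1)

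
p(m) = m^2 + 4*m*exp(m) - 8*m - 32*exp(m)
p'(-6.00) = -20.13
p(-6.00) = 83.86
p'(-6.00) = -20.13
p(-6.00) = 83.86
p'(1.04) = -73.37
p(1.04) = -86.00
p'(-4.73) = -17.87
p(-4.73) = 59.76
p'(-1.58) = -18.23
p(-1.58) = 7.24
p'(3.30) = -402.67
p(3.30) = -525.23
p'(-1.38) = -19.19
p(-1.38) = 3.51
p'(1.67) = -117.92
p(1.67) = -145.08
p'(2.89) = -298.03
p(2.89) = -382.55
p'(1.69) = -119.73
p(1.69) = -147.45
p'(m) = 4*m*exp(m) + 2*m - 28*exp(m) - 8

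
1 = 1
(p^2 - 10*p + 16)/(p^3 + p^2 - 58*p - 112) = (p - 2)/(p^2 + 9*p + 14)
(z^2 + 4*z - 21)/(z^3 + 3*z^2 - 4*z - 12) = (z^2 + 4*z - 21)/(z^3 + 3*z^2 - 4*z - 12)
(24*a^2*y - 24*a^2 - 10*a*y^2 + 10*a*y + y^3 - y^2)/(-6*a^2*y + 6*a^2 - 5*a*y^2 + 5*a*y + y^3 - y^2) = (-4*a + y)/(a + y)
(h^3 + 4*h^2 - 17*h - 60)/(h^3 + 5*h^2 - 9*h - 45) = (h - 4)/(h - 3)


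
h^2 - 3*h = h*(h - 3)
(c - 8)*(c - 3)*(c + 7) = c^3 - 4*c^2 - 53*c + 168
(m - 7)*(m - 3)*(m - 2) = m^3 - 12*m^2 + 41*m - 42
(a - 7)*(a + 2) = a^2 - 5*a - 14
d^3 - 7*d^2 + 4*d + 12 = (d - 6)*(d - 2)*(d + 1)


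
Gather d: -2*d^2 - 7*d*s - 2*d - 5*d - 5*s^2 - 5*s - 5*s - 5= -2*d^2 + d*(-7*s - 7) - 5*s^2 - 10*s - 5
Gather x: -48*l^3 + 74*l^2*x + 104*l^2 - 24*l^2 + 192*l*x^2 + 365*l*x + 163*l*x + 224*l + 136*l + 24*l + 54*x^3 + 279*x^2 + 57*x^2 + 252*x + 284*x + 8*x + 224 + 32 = -48*l^3 + 80*l^2 + 384*l + 54*x^3 + x^2*(192*l + 336) + x*(74*l^2 + 528*l + 544) + 256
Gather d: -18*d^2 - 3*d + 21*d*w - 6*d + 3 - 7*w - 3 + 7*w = -18*d^2 + d*(21*w - 9)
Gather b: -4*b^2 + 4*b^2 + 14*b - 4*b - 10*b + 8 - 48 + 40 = 0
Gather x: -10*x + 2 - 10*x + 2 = 4 - 20*x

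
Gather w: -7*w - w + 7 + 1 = 8 - 8*w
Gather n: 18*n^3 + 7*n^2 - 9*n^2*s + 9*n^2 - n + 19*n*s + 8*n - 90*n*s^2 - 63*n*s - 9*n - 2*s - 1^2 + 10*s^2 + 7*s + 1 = 18*n^3 + n^2*(16 - 9*s) + n*(-90*s^2 - 44*s - 2) + 10*s^2 + 5*s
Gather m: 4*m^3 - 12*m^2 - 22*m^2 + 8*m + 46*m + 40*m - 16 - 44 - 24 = 4*m^3 - 34*m^2 + 94*m - 84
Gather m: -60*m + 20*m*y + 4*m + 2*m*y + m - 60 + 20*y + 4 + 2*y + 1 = m*(22*y - 55) + 22*y - 55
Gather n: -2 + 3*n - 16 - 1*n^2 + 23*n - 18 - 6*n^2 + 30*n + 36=-7*n^2 + 56*n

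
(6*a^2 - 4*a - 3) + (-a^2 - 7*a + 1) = 5*a^2 - 11*a - 2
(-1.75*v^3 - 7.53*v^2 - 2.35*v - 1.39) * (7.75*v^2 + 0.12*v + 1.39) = -13.5625*v^5 - 58.5675*v^4 - 21.5486*v^3 - 21.5212*v^2 - 3.4333*v - 1.9321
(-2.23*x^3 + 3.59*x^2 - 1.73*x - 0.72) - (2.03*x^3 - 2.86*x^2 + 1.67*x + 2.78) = -4.26*x^3 + 6.45*x^2 - 3.4*x - 3.5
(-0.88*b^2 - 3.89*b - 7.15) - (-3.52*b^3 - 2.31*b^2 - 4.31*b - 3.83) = 3.52*b^3 + 1.43*b^2 + 0.419999999999999*b - 3.32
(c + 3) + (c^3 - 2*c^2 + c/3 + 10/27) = c^3 - 2*c^2 + 4*c/3 + 91/27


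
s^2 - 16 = (s - 4)*(s + 4)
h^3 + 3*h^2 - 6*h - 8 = (h - 2)*(h + 1)*(h + 4)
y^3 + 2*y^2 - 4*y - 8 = (y - 2)*(y + 2)^2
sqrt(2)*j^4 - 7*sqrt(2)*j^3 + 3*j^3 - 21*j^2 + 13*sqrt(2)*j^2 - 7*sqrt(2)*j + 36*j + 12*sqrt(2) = (j - 4)*(j - 3)*(j + sqrt(2))*(sqrt(2)*j + 1)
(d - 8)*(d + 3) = d^2 - 5*d - 24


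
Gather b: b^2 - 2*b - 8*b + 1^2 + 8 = b^2 - 10*b + 9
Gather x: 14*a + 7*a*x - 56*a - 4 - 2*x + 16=-42*a + x*(7*a - 2) + 12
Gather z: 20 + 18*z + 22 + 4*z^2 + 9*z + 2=4*z^2 + 27*z + 44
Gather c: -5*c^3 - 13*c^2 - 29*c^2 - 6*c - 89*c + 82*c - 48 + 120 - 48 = -5*c^3 - 42*c^2 - 13*c + 24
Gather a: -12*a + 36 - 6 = 30 - 12*a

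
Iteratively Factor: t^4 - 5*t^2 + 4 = (t + 2)*(t^3 - 2*t^2 - t + 2) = (t - 2)*(t + 2)*(t^2 - 1) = (t - 2)*(t - 1)*(t + 2)*(t + 1)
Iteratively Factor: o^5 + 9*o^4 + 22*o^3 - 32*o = (o)*(o^4 + 9*o^3 + 22*o^2 - 32) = o*(o + 4)*(o^3 + 5*o^2 + 2*o - 8) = o*(o + 4)^2*(o^2 + o - 2) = o*(o + 2)*(o + 4)^2*(o - 1)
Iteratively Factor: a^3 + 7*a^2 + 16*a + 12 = (a + 2)*(a^2 + 5*a + 6) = (a + 2)*(a + 3)*(a + 2)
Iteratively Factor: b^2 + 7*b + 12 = (b + 4)*(b + 3)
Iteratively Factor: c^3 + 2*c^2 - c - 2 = (c - 1)*(c^2 + 3*c + 2) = (c - 1)*(c + 2)*(c + 1)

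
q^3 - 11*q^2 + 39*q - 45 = (q - 5)*(q - 3)^2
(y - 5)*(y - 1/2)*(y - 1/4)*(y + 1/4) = y^4 - 11*y^3/2 + 39*y^2/16 + 11*y/32 - 5/32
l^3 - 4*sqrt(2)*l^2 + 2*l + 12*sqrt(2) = (l - 3*sqrt(2))*(l - 2*sqrt(2))*(l + sqrt(2))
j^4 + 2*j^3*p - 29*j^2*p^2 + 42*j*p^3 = j*(j - 3*p)*(j - 2*p)*(j + 7*p)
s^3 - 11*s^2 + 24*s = s*(s - 8)*(s - 3)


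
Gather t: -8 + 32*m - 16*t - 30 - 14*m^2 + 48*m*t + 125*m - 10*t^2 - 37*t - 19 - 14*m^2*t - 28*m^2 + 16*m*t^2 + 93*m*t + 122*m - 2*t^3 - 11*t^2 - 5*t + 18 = -42*m^2 + 279*m - 2*t^3 + t^2*(16*m - 21) + t*(-14*m^2 + 141*m - 58) - 39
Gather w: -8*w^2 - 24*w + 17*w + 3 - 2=-8*w^2 - 7*w + 1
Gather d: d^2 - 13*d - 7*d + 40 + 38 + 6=d^2 - 20*d + 84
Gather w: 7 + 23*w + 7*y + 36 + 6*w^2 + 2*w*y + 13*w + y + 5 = 6*w^2 + w*(2*y + 36) + 8*y + 48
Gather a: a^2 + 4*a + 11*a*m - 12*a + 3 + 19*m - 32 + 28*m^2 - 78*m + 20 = a^2 + a*(11*m - 8) + 28*m^2 - 59*m - 9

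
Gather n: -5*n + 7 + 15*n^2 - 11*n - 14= 15*n^2 - 16*n - 7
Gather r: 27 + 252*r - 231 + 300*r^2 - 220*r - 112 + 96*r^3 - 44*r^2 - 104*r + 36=96*r^3 + 256*r^2 - 72*r - 280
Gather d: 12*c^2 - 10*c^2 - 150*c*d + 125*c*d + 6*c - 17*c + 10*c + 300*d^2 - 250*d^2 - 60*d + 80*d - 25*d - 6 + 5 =2*c^2 - c + 50*d^2 + d*(-25*c - 5) - 1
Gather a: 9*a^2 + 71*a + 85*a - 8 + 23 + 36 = 9*a^2 + 156*a + 51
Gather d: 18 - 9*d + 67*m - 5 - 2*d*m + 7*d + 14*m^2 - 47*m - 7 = d*(-2*m - 2) + 14*m^2 + 20*m + 6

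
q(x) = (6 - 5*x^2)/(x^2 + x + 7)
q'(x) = -10*x/(x^2 + x + 7) + (6 - 5*x^2)*(-2*x - 1)/(x^2 + x + 7)^2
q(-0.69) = 0.53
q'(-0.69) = 1.05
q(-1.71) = -1.05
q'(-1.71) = 1.77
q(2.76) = -1.85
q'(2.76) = -0.90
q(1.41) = -0.38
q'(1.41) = -1.22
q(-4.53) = -4.20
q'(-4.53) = 0.50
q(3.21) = -2.22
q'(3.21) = -0.76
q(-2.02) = -1.59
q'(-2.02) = 1.70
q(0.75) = 0.38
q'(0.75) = -1.02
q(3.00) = -2.05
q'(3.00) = -0.82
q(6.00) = -3.55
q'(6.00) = -0.28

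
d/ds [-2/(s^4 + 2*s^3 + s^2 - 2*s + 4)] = 4*(2*s^3 + 3*s^2 + s - 1)/(s^4 + 2*s^3 + s^2 - 2*s + 4)^2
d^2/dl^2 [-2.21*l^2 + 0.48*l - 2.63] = -4.42000000000000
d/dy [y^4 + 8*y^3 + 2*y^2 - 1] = 4*y*(y^2 + 6*y + 1)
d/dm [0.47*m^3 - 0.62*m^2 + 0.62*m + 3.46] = 1.41*m^2 - 1.24*m + 0.62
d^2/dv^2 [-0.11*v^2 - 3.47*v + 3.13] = -0.220000000000000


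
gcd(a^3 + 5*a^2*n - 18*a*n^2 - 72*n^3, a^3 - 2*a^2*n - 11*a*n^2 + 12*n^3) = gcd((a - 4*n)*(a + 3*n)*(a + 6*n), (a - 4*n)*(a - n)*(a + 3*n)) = a^2 - a*n - 12*n^2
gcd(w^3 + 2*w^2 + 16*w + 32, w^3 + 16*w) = w^2 + 16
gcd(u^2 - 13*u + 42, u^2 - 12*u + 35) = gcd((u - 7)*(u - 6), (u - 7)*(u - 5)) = u - 7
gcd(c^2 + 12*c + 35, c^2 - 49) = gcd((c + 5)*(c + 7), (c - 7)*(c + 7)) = c + 7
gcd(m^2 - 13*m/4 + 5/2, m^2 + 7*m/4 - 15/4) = m - 5/4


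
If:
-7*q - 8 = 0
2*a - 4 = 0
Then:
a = 2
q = -8/7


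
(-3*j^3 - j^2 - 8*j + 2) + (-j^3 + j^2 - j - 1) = -4*j^3 - 9*j + 1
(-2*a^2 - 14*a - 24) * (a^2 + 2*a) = -2*a^4 - 18*a^3 - 52*a^2 - 48*a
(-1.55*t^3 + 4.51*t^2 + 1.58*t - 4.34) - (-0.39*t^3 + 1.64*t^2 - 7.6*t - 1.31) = -1.16*t^3 + 2.87*t^2 + 9.18*t - 3.03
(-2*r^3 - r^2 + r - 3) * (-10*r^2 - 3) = 20*r^5 + 10*r^4 - 4*r^3 + 33*r^2 - 3*r + 9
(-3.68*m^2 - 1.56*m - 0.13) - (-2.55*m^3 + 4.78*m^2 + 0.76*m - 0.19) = 2.55*m^3 - 8.46*m^2 - 2.32*m + 0.06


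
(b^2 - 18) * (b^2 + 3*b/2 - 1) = b^4 + 3*b^3/2 - 19*b^2 - 27*b + 18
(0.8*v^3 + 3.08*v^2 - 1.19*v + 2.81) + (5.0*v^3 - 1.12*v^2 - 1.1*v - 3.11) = 5.8*v^3 + 1.96*v^2 - 2.29*v - 0.3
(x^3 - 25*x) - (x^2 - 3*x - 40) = x^3 - x^2 - 22*x + 40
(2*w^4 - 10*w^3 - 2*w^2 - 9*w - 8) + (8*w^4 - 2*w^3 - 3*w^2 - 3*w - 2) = 10*w^4 - 12*w^3 - 5*w^2 - 12*w - 10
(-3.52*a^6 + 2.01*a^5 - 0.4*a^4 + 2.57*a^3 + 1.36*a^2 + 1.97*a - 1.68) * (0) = 0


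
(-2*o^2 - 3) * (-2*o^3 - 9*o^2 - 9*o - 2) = 4*o^5 + 18*o^4 + 24*o^3 + 31*o^2 + 27*o + 6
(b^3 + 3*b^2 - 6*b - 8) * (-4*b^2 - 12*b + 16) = -4*b^5 - 24*b^4 + 4*b^3 + 152*b^2 - 128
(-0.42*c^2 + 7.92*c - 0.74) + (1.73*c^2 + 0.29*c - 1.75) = 1.31*c^2 + 8.21*c - 2.49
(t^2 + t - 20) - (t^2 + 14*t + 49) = -13*t - 69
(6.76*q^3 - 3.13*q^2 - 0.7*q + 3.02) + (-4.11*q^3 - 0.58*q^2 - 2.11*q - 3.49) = 2.65*q^3 - 3.71*q^2 - 2.81*q - 0.47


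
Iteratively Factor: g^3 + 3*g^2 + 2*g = (g + 2)*(g^2 + g) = (g + 1)*(g + 2)*(g)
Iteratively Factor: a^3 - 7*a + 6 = (a + 3)*(a^2 - 3*a + 2) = (a - 1)*(a + 3)*(a - 2)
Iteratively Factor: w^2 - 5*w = (w - 5)*(w)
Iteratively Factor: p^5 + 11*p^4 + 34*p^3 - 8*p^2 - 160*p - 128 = (p - 2)*(p^4 + 13*p^3 + 60*p^2 + 112*p + 64) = (p - 2)*(p + 4)*(p^3 + 9*p^2 + 24*p + 16) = (p - 2)*(p + 4)^2*(p^2 + 5*p + 4) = (p - 2)*(p + 1)*(p + 4)^2*(p + 4)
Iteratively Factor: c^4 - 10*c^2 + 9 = (c + 3)*(c^3 - 3*c^2 - c + 3) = (c + 1)*(c + 3)*(c^2 - 4*c + 3) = (c - 3)*(c + 1)*(c + 3)*(c - 1)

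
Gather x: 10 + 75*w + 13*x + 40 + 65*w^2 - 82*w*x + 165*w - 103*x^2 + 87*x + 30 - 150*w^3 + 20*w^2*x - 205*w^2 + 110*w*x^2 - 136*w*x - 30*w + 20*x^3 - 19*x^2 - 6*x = -150*w^3 - 140*w^2 + 210*w + 20*x^3 + x^2*(110*w - 122) + x*(20*w^2 - 218*w + 94) + 80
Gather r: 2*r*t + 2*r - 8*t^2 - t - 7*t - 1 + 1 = r*(2*t + 2) - 8*t^2 - 8*t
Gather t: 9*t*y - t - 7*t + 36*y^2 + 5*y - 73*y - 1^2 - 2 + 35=t*(9*y - 8) + 36*y^2 - 68*y + 32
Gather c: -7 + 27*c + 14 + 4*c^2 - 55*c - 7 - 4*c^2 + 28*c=0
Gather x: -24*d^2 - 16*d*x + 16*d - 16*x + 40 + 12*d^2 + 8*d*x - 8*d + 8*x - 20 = -12*d^2 + 8*d + x*(-8*d - 8) + 20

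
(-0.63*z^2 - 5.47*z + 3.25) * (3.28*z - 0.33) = -2.0664*z^3 - 17.7337*z^2 + 12.4651*z - 1.0725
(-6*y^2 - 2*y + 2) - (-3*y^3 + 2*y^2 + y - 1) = 3*y^3 - 8*y^2 - 3*y + 3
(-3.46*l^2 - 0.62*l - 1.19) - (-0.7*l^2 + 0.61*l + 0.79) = -2.76*l^2 - 1.23*l - 1.98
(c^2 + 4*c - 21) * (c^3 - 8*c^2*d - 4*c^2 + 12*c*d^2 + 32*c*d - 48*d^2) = c^5 - 8*c^4*d + 12*c^3*d^2 - 37*c^3 + 296*c^2*d + 84*c^2 - 444*c*d^2 - 672*c*d + 1008*d^2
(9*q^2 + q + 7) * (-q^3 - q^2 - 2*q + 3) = -9*q^5 - 10*q^4 - 26*q^3 + 18*q^2 - 11*q + 21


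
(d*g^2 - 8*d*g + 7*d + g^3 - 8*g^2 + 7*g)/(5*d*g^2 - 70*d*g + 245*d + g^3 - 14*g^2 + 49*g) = (d*g - d + g^2 - g)/(5*d*g - 35*d + g^2 - 7*g)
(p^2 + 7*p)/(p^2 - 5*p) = (p + 7)/(p - 5)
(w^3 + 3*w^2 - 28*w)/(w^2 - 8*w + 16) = w*(w + 7)/(w - 4)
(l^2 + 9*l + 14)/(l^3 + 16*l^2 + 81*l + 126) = (l + 2)/(l^2 + 9*l + 18)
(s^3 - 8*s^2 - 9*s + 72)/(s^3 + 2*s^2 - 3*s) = (s^2 - 11*s + 24)/(s*(s - 1))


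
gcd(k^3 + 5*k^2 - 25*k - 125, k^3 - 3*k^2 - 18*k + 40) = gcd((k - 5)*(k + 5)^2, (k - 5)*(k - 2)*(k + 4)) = k - 5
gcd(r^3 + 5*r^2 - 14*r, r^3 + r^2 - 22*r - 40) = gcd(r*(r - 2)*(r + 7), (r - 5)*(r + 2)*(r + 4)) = 1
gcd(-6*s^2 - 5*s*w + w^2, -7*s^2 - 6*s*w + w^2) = s + w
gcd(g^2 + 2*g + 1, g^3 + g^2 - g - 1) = g^2 + 2*g + 1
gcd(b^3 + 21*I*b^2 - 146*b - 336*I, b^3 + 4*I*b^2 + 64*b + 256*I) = b + 8*I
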